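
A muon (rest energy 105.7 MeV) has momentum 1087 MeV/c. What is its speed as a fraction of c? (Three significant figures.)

0.995c

βγ = pc/(mc²) = 1087/105.7 = 10.284.
Since γ² = 1 + (βγ)² = 106.761, γ = √106.761 = 10.3325, and β = (βγ)/γ = 10.284/10.3325 = 0.995.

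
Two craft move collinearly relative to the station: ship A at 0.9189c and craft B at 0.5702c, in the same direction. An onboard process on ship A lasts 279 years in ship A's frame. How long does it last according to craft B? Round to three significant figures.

410 years

Transform ship A's velocity into craft B's frame: (0.9189 − 0.5702)/(1 − 0.9189·0.5702) = 0.3487/0.47604322, so the relative speed is 0.7325c.
At |u| = 0.7325c, γ = (1 − 0.536556)^(−1/2) = 1.4689.
The clock on ship A records proper time, so craft B measures Δt = γΔτ = 1.4689 × 279 = 410 years.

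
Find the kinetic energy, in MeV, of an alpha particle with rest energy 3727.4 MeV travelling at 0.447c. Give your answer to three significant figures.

439 MeV

With β = 0.447, γ = 1/√(1 − 0.447²) = 1/√0.800191 = 1.1179.
Kinetic energy: K = (γ − 1)mc² = (1.1179 − 1) × 3727.4 MeV = 0.1179 × 3727.4 = 439 MeV.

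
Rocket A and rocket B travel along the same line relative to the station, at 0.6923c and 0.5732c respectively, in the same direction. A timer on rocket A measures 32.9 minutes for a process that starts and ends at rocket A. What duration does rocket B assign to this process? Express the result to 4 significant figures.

33.56 minutes

Speed of rocket A in rocket B's frame: u = (v_A − v_B)/(1 − v_A v_B/c²) = (0.6923 − 0.5732)/(1 − 0.6923×0.5732) = 0.1191/0.60317364 = 0.19746; |u| = 0.19746c.
γ for this relative speed: γ = 1/√(1 − 0.0389905) = 1.0201.
The clock on rocket A records proper time, so rocket B measures Δt = γΔτ = 1.0201 × 32.9 = 33.56 minutes.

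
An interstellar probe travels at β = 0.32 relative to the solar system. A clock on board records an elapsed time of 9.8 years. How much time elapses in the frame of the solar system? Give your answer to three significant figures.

10.3 years

γ = 1/√(1 − β²) = 1/√(1 − 0.1024) = 1/√0.8976 = 1/0.947418 = 1.0555.
The onboard clock measures proper time, so the interval in the rest frame of the solar system is dilated: Δt = γ·Δτ = 1.0555 × 9.8 years = 10.3 years.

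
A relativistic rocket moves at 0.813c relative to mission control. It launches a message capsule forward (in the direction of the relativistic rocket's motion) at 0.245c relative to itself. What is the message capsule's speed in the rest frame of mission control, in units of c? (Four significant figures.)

0.8823c

In units of c, u = (u' + v)/(1 + u'v) with u' = 0.245 and v = 0.813.
Numerator: 0.245 + 0.813 = 1.058. Denominator: 1 + (0.245)(0.813) = 1.199185.
u = 1.058/1.199185 = 0.88227, so the speed is 0.8823c.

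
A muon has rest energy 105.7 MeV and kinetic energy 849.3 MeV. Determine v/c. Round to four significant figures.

0.9939

K = (γ−1)mc², so γ = 1 + 849.3/105.7 = 9.035.
Then v/c = √(1 − γ⁻²) = √(1 − 0.0122502) = √0.9877498 = 0.9939.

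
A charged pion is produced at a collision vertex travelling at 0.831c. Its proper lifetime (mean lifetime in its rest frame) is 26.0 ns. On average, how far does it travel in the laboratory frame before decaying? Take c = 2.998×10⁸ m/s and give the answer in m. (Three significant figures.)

With β = 0.831, γ = 1/√(1 − 0.831²) = 1/√0.309439 = 1.7977.
Lab-frame lifetime: Δt = γτ = 1.7977 × 26.0 ns = 46.74 ns.
Distance: d = vΔt = 0.831 × 2.998×10⁸ m/s × 4.6740×10^-8 s = 11.6 m.

11.6 m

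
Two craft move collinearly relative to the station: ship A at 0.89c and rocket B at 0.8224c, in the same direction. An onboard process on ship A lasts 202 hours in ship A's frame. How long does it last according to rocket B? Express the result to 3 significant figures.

209 hours

The velocity of ship A relative to rocket B is (0.89 − 0.8224)c / (1 − 0.89×0.8224) = 0.25218c; relative speed 0.25218c.
γ for this relative speed: γ = 1/√(1 − 0.0635948) = 1.0334.
Ship A's interval is proper; time dilation gives Δt_B = γΔτ = 1.0334 × 202 hours = 209 hours.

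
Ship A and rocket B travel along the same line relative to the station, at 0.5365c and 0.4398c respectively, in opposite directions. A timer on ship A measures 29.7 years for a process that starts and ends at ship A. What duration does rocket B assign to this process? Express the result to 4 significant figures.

Transform ship A's velocity into rocket B's frame: (0.5365 + 0.4398)/(1 + 0.5365·0.4398) = 0.9763/1.2359527, so the relative speed is 0.78992c.
At |u| = 0.78992c, γ = (1 − 0.623974)^(−1/2) = 1.6308.
The clock on ship A records proper time, so rocket B measures Δt = γΔτ = 1.6308 × 29.7 = 48.43 years.

48.43 years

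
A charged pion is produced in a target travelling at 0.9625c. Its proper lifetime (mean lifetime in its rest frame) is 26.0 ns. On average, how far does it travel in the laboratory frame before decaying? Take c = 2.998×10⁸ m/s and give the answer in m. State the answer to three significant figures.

With β = 0.9625, γ = 1/√(1 − 0.9625²) = 1/√0.07359375 = 3.6862.
Lab-frame lifetime: Δt = γτ = 3.6862 × 26.0 ns = 95.841 ns.
Distance: d = vΔt = 0.9625 × 2.998×10⁸ m/s × 9.5841×10^-8 s = 27.7 m.

27.7 m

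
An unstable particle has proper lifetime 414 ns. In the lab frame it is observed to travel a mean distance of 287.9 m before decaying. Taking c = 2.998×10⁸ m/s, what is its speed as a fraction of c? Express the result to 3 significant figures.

Lab distance = (lab lifetime)·v = γτ·βc, so βγ = d/(cτ) = 287.9/(2.998×10⁸ × 4.140×10^-7) = 2.3196.
With βγ = 2.3196: γ² = 1 + (βγ)² = 6.38054, and β = (βγ)/γ = 2.3196/2.52597 = 0.918.

0.918c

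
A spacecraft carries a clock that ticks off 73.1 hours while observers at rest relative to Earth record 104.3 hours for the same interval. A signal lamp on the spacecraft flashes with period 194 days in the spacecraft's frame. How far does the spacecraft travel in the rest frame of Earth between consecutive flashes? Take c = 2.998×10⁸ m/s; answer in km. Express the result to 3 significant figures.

5.11×10^12 km

γ = Δt/Δτ = 104.3/73.1 = 1.42681.
β = √(1 − 1/γ²) = 0.71329. Lab-frame period = γτ = 1.42681×194 days = 276.8 days. Distance = βc × γτ = 0.71329 × 2.998×10⁸ m/s × 23915520 s = 5.1142×10^15 m = 5.11×10^12 km.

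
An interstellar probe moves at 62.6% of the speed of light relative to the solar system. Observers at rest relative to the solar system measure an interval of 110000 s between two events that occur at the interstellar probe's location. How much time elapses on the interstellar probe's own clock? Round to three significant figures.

γ = 1/√(1 − β²) = 1/√(1 − 0.391876) = 1/√0.608124 = 1/0.779823 = 1.2823.
The moving clock records proper time: Δτ = Δt/γ = 110000/1.2823 = 85800 s.

85800 s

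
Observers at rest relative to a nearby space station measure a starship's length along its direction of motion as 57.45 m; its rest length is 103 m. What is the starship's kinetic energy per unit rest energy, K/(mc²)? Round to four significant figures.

0.7929

γ = L₀/L = 103/57.45 = 1.79286.
K/(mc²) = γ − 1 = 1.79286 − 1 = 0.7929.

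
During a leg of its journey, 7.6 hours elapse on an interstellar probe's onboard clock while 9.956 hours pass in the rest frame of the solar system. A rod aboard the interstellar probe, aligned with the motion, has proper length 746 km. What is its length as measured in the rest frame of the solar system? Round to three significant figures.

The time-dilation ratio gives γ = 9.956/7.6 = 1.31.
L = L₀/γ = 746/1.31 = 569 km.

569 km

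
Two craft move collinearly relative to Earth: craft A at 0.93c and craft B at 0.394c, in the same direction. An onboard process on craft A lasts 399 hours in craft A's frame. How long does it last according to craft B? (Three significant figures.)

748 hours

The velocity of craft A relative to craft B is (0.93 − 0.394)c / (1 − 0.93×0.394) = 0.84599c; relative speed 0.84599c.
At |u| = 0.84599c, γ = (1 − 0.715699)^(−1/2) = 1.8755.
Craft A's interval is proper; time dilation gives Δt_B = γΔτ = 1.8755 × 399 hours = 748 hours.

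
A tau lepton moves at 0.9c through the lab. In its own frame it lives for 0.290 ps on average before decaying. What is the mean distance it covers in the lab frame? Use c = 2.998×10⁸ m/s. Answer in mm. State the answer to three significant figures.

γ = 1/√(1 − β²) = 1/√(1 − 0.81) = 1/√0.19 = 1/0.43589 = 2.2942.
Lab-frame lifetime: Δt = γτ = 2.2942 × 0.290 ps = 0.66532 ps.
Distance: d = vΔt = 0.9 × 2.998×10⁸ m/s × 6.6532×10^-13 s = 1.80×10^-4 m = 0.180 mm.

0.180 mm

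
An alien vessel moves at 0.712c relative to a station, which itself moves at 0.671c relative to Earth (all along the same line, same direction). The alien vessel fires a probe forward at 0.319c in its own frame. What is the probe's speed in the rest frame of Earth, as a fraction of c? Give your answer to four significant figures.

Apply u = (u'+v)/(1+u'v) twice. Probe in the station frame: (0.319+0.712)/(1+0.319·0.712) = 1.031/1.227128 = 0.84017c.
That velocity, transformed to the rest frame of Earth: (0.84017+0.671)/(1+0.84017·0.671) = 1.51117/1.56375407 = 0.96637c.

0.9664c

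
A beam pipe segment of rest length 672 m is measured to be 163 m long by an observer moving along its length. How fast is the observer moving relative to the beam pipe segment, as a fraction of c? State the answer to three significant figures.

0.970c

Length contraction gives γ = L₀/L = 672/163 = 4.1227.
β = √(1 − 1/γ²) = √0.941165 = 0.970.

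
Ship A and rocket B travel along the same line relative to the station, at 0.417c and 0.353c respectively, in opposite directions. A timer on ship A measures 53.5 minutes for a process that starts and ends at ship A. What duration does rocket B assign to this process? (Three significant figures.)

72.2 minutes

Transform ship A's velocity into rocket B's frame: (0.417 + 0.353)/(1 + 0.417·0.353) = 0.77/1.147201, so the relative speed is 0.6712c.
γ for this relative speed: γ = 1/√(1 − 0.450509) = 1.349.
The clock on ship A records proper time, so rocket B measures Δt = γΔτ = 1.349 × 53.5 = 72.2 minutes.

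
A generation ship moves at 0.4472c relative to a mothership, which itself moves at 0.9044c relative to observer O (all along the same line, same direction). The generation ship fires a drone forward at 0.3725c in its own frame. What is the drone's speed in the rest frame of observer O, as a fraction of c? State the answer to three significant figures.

0.983c

Compose velocities in two stages. Stage 1 (into S'): u₁ = (0.3725+0.4472)/(1+0.3725×0.4472) = 0.70265.
Stage 2 (into S): u = (0.70265+0.9044)/(1+0.70265×0.9044) = 0.98262, so the speed is 0.983c.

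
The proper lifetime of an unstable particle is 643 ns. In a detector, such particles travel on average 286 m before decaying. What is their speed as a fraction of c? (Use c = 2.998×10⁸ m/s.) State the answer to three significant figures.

Let x = d/(cτ) = 286.0 m / (2.998×10⁸ m/s × 6.430×10^-7 s) = 1.4836. Since d = βγcτ, x = βγ = β/√(1−β²).
Solving: β² = x²/(1+x²) = 2.20107/3.20107 = 0.687604, so β = 0.829.

0.829c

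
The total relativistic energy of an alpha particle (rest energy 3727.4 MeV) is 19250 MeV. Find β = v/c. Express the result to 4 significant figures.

0.9811

Total energy E = γmc² gives γ = 19250/3727.4 = 5.1645.
Hence β = √(1 − 1/γ²) = √(1 − 0.0374924) = √0.9625076 = 0.9811.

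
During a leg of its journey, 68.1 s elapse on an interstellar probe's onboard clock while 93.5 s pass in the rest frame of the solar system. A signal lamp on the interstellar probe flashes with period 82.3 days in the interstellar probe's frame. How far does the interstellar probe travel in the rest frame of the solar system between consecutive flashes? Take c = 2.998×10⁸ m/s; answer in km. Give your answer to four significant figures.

2.006×10^12 km

γ = Δt/Δτ = 93.5/68.1 = 1.37298.
β = √(1 − 1/γ²) = 0.68521. Lab-frame period = γτ = 1.37298×82.3 days = 113 days. Distance = βc × γτ = 0.68521 × 2.998×10⁸ m/s × 9763200 s = 2.0056×10^15 m = 2.006×10^12 km.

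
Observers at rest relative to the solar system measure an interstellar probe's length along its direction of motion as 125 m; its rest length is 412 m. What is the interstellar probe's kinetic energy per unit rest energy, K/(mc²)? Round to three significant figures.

2.30

From L = L₀/γ: γ = 412/125 = 3.296.
K/(mc²) = γ − 1 = 3.296 − 1 = 2.30.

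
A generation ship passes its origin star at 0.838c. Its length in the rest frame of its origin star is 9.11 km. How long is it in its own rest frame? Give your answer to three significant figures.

With β = 0.838, γ = 1/√(1 − 0.838²) = 1/√0.297756 = 1.8326.
Proper length: L₀ = γ·L = 1.8326 × 9.11 = 16.7 km.

16.7 km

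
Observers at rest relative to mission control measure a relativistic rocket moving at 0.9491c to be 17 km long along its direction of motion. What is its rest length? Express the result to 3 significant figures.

Lorentz factor: γ = (1 − 0.90079081)^(−1/2) = 3.1749.
Proper length: L₀ = γ·L = 3.1749 × 17 = 54.0 km.

54.0 km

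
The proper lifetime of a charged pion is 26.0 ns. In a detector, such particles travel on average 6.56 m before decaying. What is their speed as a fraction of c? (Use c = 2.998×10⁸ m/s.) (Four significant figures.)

Lab distance = (lab lifetime)·v = γτ·βc, so βγ = d/(cτ) = 6.560/(2.998×10⁸ × 2.600×10^-8) = 0.84159.
With βγ = 0.84159: γ² = 1 + (βγ)² = 1.708274, and β = (βγ)/γ = 0.84159/1.30701 = 0.6439.

0.6439c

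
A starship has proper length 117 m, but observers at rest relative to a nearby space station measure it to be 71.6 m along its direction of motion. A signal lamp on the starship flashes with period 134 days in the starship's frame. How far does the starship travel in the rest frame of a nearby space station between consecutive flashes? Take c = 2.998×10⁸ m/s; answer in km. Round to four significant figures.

4.486×10^12 km

From L = L₀/γ: γ = 117/71.6 = 1.63408.
β = √(1 − 1/γ²) = 0.79088. Lab-frame period = γτ = 1.63408×134 days = 218.97 days. Distance = βc × γτ = 0.79088 × 2.998×10⁸ m/s × 18919008 s = 4.4858×10^15 m = 4.486×10^12 km.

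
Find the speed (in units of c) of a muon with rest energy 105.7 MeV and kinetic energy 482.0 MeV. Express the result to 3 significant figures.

0.984c

K = (γ−1)mc², so γ = 1 + 482.0/105.7 = 5.5601.
Then v/c = √(1 − γ⁻²) = √(1 − 0.0323471) = √0.9676529 = 0.984.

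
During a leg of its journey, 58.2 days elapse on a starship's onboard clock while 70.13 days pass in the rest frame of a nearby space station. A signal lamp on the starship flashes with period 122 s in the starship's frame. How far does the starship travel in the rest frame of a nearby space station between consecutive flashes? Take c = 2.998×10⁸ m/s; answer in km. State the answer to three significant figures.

2.46×10^7 km

From Δt = γΔτ: γ = 70.13/58.2 = 1.20498.
β = √(1 − 1/γ²) = 0.55793. Lab-frame period = γτ = 1.20498×122 s = 147.01 s. Distance = βc × γτ = 0.55793 × 2.998×10⁸ m/s × 147.01 s = 2.4590×10^10 m = 2.46×10^7 km.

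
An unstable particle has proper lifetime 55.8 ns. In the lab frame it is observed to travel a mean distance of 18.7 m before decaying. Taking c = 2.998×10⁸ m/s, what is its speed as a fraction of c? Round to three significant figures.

0.745c

Let x = d/(cτ) = 18.70 m / (2.998×10⁸ m/s × 5.580×10^-8 s) = 1.1178. Since d = βγcτ, x = βγ = β/√(1−β²).
Solving: β² = x²/(1+x²) = 1.24948/2.24948 = 0.555453, so β = 0.745.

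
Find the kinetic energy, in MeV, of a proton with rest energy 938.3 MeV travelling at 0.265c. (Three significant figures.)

γ = 1/√(1 − β²) = 1/√(1 − 0.070225) = 1/√0.929775 = 1.037077.
Kinetic energy: K = (γ − 1)mc² = (1.037077 − 1) × 938.3 MeV = 0.037077 × 938.3 = 34.8 MeV.

34.8 MeV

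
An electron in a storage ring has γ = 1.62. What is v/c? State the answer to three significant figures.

β = √(1 − 1/γ²) = √(1 − 1/2.6244) = √0.618961 = 0.787.

0.787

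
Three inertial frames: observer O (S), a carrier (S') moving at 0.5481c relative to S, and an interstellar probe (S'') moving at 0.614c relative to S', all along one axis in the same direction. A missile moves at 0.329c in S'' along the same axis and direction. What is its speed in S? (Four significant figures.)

0.9319c

Apply u = (u'+v)/(1+u'v) twice. Missile in the carrier frame: (0.329+0.614)/(1+0.329·0.614) = 0.943/1.202006 = 0.78452c.
That velocity, transformed to the rest frame of observer O: (0.78452+0.5481)/(1+0.78452·0.5481) = 1.33262/1.429995412 = 0.93191c.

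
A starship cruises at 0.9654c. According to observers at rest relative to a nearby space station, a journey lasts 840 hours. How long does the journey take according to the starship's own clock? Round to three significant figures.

219 hours

With β = 0.9654, γ = 1/√(1 − 0.9654²) = 1/√0.06800284 = 3.8347.
The starship's clock runs slow as seen from a nearby space station, so Δτ = Δt/γ = 840/3.8347 = 219 hours.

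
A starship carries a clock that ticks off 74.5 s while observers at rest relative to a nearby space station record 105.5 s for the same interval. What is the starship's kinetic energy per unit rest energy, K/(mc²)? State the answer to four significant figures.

0.4161

The time-dilation ratio gives γ = 105.5/74.5 = 1.41611.
Since K = (γ−1)mc², K/(mc²) = 1.41611 − 1 = 0.4161.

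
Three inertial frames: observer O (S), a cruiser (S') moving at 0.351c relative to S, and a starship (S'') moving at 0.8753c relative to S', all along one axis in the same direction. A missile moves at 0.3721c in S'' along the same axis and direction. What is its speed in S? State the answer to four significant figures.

First combine the missile and starship (S''→S'): u₁ = (0.3721 + 0.8753)/(1 + 0.3721×0.8753) = 1.2474/1.32569913 = 0.94094.
Then combine with the cruiser (S'→S): u = (0.94094 + 0.351)/(1 + 0.94094×0.351) = 1.29194/1.33026994 = 0.97119.

0.9712c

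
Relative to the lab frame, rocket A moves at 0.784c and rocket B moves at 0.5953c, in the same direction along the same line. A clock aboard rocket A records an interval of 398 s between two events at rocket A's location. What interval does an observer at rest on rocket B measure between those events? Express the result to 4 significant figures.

425.5 s

Speed of rocket A in rocket B's frame: u = (v_A − v_B)/(1 − v_A v_B/c²) = (0.784 − 0.5953)/(1 − 0.784×0.5953) = 0.1887/0.5332848 = 0.35384; |u| = 0.35384c.
γ for this relative speed: γ = 1/√(1 − 0.125203) = 1.0692.
The clock on rocket A records proper time, so rocket B measures Δt = γΔτ = 1.0692 × 398 = 425.5 s.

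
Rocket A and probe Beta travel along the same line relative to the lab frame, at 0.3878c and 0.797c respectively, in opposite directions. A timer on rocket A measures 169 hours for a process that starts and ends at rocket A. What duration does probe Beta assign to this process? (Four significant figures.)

The velocity of rocket A relative to probe Beta is (0.3878 + 0.797)c / (1 + 0.3878×0.797) = 0.90507c; relative speed 0.90507c.
γ for this relative speed: γ = 1/√(1 − 0.819152) = 2.3515.
Rocket A's interval is proper; time dilation gives Δt_B = γΔτ = 2.3515 × 169 hours = 397.4 hours.

397.4 hours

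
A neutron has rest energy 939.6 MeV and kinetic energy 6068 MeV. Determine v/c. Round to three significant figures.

0.991

K = (γ−1)mc², so γ = 1 + 6068/939.6 = 7.4581.
Then v/c = √(1 − γ⁻²) = √(1 − 0.0179781) = √0.9820219 = 0.991.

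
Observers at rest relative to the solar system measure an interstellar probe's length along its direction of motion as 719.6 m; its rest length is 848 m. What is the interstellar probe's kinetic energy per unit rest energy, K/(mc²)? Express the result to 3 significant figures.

From L = L₀/γ: γ = 848/719.6 = 1.17843.
Since K = (γ−1)mc², K/(mc²) = 1.17843 − 1 = 0.178.

0.178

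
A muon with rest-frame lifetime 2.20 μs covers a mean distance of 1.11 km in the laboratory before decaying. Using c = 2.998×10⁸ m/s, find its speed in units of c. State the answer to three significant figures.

d = βγcτ ⇒ βγ = d/(cτ) = 1110 m / (659.56 m) = 1.6829.
β = (βγ)/√(1+(βγ)²) = 1.6829/√3.83215 = 0.860.

0.860c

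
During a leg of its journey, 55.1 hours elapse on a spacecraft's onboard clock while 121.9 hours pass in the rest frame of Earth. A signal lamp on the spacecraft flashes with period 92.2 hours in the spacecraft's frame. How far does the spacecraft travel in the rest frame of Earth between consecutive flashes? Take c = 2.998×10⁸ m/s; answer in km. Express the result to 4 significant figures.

The time-dilation ratio gives γ = 121.9/55.1 = 2.21234.
β = √(1 − 1/γ²) = 0.89201. Lab-frame period = γτ = 2.21234×92.2 hours = 203.98 hours. Distance = βc × γτ = 0.89201 × 2.998×10⁸ m/s × 734328 s = 1.9638×10^14 m = 1.964×10^11 km.

1.964×10^11 km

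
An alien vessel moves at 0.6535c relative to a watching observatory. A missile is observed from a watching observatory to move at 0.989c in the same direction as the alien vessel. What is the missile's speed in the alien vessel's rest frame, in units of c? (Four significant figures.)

0.9486c

Transform to the alien vessel's frame: u' = (u − v)/(1 − uv/c²).
u' = (0.989 − 0.6535)/(1 − 0.989×0.6535) = 0.3355/0.3536885 = 0.94857.
Speed in the alien vessel's frame: 0.9486c (in the same direction).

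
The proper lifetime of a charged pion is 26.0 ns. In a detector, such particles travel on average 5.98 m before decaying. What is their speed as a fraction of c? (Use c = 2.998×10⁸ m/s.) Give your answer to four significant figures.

0.6087c

d = βγcτ ⇒ βγ = d/(cτ) = 5.980 m / (7.7948 m) = 0.76718.
β = (βγ)/√(1+(βγ)²) = 0.76718/√1.588565 = 0.6087.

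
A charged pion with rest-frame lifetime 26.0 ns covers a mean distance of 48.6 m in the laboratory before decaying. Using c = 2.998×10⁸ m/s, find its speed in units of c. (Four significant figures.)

Lab distance = (lab lifetime)·v = γτ·βc, so βγ = d/(cτ) = 48.60/(2.998×10⁸ × 2.600×10^-8) = 6.2349.
With βγ = 6.2349: γ² = 1 + (βγ)² = 39.874, and β = (βγ)/γ = 6.2349/6.31459 = 0.9874.

0.9874c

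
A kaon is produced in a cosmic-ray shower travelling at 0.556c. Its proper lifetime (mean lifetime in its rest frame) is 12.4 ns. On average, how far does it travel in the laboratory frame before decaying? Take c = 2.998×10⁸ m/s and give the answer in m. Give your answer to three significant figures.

Lorentz factor: γ = (1 − 0.309136)^(−1/2) = 1.2031.
Lab-frame lifetime: Δt = γτ = 1.2031 × 12.4 ns = 14.918 ns.
Distance: d = vΔt = 0.556 × 2.998×10⁸ m/s × 1.4918×10^-8 s = 2.49 m.

2.49 m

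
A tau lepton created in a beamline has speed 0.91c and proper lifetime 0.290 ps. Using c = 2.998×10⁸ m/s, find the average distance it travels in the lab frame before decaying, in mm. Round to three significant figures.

β² = 0.8281, so γ = 1/√0.1719 = 2.4119.
Lab-frame lifetime: Δt = γτ = 2.4119 × 0.290 ps = 0.69945 ps.
Distance: d = vΔt = 0.91 × 2.998×10⁸ m/s × 6.9945×10^-13 s = 1.91×10^-4 m = 0.191 mm.

0.191 mm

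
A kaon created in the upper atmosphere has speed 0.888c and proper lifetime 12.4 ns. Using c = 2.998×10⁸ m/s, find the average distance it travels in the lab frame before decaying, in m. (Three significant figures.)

7.18 m

With β = 0.888, γ = 1/√(1 − 0.888²) = 1/√0.211456 = 2.1747.
Lab-frame lifetime: Δt = γτ = 2.1747 × 12.4 ns = 26.966 ns.
Distance: d = vΔt = 0.888 × 2.998×10⁸ m/s × 2.6966×10^-8 s = 7.18 m.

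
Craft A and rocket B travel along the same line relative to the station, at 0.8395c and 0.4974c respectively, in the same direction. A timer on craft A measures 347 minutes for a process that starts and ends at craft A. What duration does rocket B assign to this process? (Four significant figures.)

428.8 minutes

Speed of craft A in rocket B's frame: u = (v_A − v_B)/(1 − v_A v_B/c²) = (0.8395 − 0.4974)/(1 − 0.8395×0.4974) = 0.3421/0.5824327 = 0.58736; |u| = 0.58736c.
γ for this relative speed: γ = 1/√(1 − 0.344992) = 1.2356.
Craft A's interval is proper; time dilation gives Δt_B = γΔτ = 1.2356 × 347 minutes = 428.8 minutes.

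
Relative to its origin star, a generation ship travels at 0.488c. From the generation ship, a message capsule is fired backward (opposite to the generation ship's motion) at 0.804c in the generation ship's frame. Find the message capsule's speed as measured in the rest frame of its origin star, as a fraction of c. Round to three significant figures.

Relativistic velocity addition: u = (u' + v)/(1 + u'v/c²), with u' = −0.804c and v = 0.488c.
Numerator: −0.804 + 0.488 = −0.316. Denominator: 1 + (−0.804)(0.488) = 0.607648.
u = −0.316/0.607648 = −0.52004, so the speed is 0.520c.

0.520c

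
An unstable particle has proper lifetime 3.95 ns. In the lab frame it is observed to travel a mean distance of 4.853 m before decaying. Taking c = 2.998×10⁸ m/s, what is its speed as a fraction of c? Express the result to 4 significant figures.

Lab distance = (lab lifetime)·v = γτ·βc, so βγ = d/(cτ) = 4.853/(2.998×10⁸ × 3.950×10^-9) = 4.0981.
With βγ = 4.0981: γ² = 1 + (βγ)² = 17.7944, and β = (βγ)/γ = 4.0981/4.21834 = 0.9715.

0.9715c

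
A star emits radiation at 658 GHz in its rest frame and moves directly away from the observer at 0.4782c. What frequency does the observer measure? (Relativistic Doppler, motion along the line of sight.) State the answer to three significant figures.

391 GHz

Relativistic Doppler (source moving away): f_obs = f_src · √((1−β)/(1+β)).
With β = 0.4782: factor = √(0.5218/1.4782) = 0.59414.
f_obs = 658 × 0.59414 = 391 GHz.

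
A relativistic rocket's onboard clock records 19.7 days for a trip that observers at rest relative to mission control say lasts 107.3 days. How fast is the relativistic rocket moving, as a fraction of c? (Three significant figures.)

0.983c

γ = Δt/Δτ = 107.3/19.7 = 5.4467.
β = √(1 − 1/γ²) = √(1 − 0.033708) = √0.966292 = 0.983.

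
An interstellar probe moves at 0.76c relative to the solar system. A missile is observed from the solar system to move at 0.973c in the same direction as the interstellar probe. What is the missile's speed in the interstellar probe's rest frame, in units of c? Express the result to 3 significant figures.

Transform to the interstellar probe's frame: u' = (u − v)/(1 − uv/c²).
u' = (0.973 − 0.76)/(1 − 0.973×0.76) = 0.213/0.26052 = 0.8176.
Speed in the interstellar probe's frame: 0.818c (in the same direction).

0.818c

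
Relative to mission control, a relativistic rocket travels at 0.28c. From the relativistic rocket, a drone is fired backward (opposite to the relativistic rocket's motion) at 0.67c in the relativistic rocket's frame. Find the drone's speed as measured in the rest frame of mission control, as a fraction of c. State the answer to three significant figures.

Relativistic velocity addition: u = (u' + v)/(1 + u'v/c²), with u' = −0.67c and v = 0.28c.
Numerator: −0.67 + 0.28 = −0.39. Denominator: 1 + (−0.67)(0.28) = 0.8124.
u = −0.39/0.8124 = −0.48006, so the speed is 0.480c.

0.480c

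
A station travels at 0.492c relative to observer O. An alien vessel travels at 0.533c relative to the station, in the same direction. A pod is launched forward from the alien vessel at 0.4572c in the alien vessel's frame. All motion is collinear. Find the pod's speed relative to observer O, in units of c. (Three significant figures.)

First combine the pod and alien vessel (S''→S'): u₁ = (0.4572 + 0.533)/(1 + 0.4572×0.533) = 0.9902/1.2436876 = 0.79618.
Then combine with the station (S'→S): u = (0.79618 + 0.492)/(1 + 0.79618×0.492) = 1.28818/1.39172056 = 0.9256.

0.926c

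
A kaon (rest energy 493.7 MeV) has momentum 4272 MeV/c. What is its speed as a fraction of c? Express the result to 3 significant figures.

0.993c

βγ = pc/(mc²) = 4272/493.7 = 8.653.
Since γ² = 1 + (βγ)² = 75.8744, γ = √75.8744 = 8.71059, and β = (βγ)/γ = 8.653/8.71059 = 0.993.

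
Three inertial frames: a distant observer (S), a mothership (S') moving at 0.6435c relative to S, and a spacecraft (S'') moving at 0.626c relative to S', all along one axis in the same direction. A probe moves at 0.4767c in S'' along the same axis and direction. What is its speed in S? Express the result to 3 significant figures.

First combine the probe and spacecraft (S''→S'): u₁ = (0.4767 + 0.626)/(1 + 0.4767×0.626) = 1.1027/1.2984142 = 0.84927.
Then combine with the mothership (S'→S): u = (0.84927 + 0.6435)/(1 + 0.84927×0.6435) = 1.49277/1.546505245 = 0.96525.

0.965c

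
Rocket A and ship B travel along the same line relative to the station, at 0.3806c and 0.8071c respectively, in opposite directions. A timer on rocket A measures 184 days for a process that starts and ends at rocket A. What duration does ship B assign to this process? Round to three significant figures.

441 days

Speed of rocket A in ship B's frame: u = (v_A + v_B)/(1 + v_A v_B/c²) = (0.3806 + 0.8071)/(1 + 0.3806×0.8071) = 1.1877/1.30718226 = 0.9086; |u| = 0.9086c.
At |u| = 0.9086c, γ = (1 − 0.825554)^(−1/2) = 2.3942.
The clock on rocket A records proper time, so ship B measures Δt = γΔτ = 2.3942 × 184 = 441 days.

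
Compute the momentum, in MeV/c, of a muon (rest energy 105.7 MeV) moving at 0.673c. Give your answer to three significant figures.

With β = 0.673, γ = 1/√(1 − 0.673²) = 1/√0.547071 = 1.352.
Momentum: p = γβ·mc = 1.352 × 0.673 × 105.7 MeV/c = 96.2 MeV/c.

96.2 MeV/c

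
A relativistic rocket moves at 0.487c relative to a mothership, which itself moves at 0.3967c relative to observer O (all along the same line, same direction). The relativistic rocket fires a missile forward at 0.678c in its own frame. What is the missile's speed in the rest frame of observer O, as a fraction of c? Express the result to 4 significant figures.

0.9444c

Compose velocities in two stages. Stage 1 (into S'): u₁ = (0.678+0.487)/(1+0.678×0.487) = 0.87582.
Stage 2 (into S): u = (0.87582+0.3967)/(1+0.87582×0.3967) = 0.9444, so the speed is 0.9444c.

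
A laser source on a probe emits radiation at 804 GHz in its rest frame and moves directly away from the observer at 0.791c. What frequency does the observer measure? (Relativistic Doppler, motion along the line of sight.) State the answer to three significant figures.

Relativistic Doppler (source moving away): f_obs = f_src · √((1−β)/(1+β)).
With β = 0.791: factor = √(0.209/1.791) = 0.34161.
f_obs = 804 × 0.34161 = 275 GHz.

275 GHz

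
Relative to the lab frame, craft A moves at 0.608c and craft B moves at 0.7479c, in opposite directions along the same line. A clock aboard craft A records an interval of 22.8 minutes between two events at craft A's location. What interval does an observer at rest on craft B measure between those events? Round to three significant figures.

62.9 minutes

The velocity of craft A relative to craft B is (0.608 + 0.7479)c / (1 + 0.608×0.7479) = 0.93207c; relative speed 0.93207c.
γ for this relative speed: γ = 1/√(1 − 0.868754) = 2.7603.
Craft A's interval is proper; time dilation gives Δt_B = γΔτ = 2.7603 × 22.8 minutes = 62.9 minutes.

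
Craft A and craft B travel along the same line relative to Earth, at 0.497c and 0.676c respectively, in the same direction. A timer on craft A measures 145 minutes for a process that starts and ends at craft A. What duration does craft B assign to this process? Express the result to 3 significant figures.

Speed of craft A in craft B's frame: u = (v_A − v_B)/(1 − v_A v_B/c²) = (0.497 − 0.676)/(1 − 0.497×0.676) = −0.179/0.664028 = −0.26957; |u| = 0.26957c.
At |u| = 0.26957c, γ = (1 − 0.072668)^(−1/2) = 1.0384.
The clock on craft A records proper time, so craft B measures Δt = γΔτ = 1.0384 × 145 = 151 minutes.

151 minutes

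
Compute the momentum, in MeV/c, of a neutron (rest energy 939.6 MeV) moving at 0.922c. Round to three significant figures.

γ = 1/√(1 − β²) = 1/√(1 − 0.850084) = 1/√0.149916 = 1/0.38719 = 2.5827.
Momentum: p = γβ·mc = 2.5827 × 0.922 × 939.6 MeV/c = 2240 MeV/c.

2240 MeV/c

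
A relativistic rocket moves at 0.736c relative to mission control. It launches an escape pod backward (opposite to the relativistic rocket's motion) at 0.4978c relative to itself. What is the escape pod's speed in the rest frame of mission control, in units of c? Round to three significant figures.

Relativistic velocity addition: u = (u' + v)/(1 + u'v/c²), with u' = −0.4978c and v = 0.736c.
Numerator: −0.4978 + 0.736 = 0.2382. Denominator: 1 + (−0.4978)(0.736) = 0.6336192.
u = 0.2382/0.6336192 = 0.37594, so the speed is 0.376c.

0.376c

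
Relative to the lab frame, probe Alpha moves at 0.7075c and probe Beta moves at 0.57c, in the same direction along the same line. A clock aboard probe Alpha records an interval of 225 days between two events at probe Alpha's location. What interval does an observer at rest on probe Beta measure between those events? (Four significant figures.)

The velocity of probe Alpha relative to probe Beta is (0.7075 − 0.57)c / (1 − 0.7075×0.57) = 0.23042c; relative speed 0.23042c.
At |u| = 0.23042c, γ = (1 − 0.0530934)^(−1/2) = 1.0277.
The clock on probe Alpha records proper time, so probe Beta measures Δt = γΔτ = 1.0277 × 225 = 231.2 days.

231.2 days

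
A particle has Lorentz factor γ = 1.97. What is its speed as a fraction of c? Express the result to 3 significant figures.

0.862c

β = √(1 − 1/γ²) = √(1 − 1/3.8809) = √0.742328 = 0.862.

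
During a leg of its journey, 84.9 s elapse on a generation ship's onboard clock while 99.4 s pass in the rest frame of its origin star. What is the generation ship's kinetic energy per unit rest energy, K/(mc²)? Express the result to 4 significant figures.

The time-dilation ratio gives γ = 99.4/84.9 = 1.17079.
K/(mc²) = γ − 1 = 1.17079 − 1 = 0.1708.

0.1708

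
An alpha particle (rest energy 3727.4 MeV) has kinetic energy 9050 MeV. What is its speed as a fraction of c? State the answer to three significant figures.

0.957c

γ = 1 + K/(mc²) = 1 + 9050/3727.4 = 3.428.
β = √(1 − 1/γ²) = √(1 − 0.0850978) = √0.9149022 = 0.957.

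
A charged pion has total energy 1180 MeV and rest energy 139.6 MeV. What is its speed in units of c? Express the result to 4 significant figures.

0.9930c

Total energy E = γmc² gives γ = 1180/139.6 = 8.4527.
Hence β = √(1 − 1/γ²) = √(1 − 0.0139962) = √0.9860038 = 0.9930.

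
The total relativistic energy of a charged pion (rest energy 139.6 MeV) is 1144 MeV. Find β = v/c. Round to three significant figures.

0.993

γ = E/(mc²) = 1144/139.6 = 8.1948.
β = √(1 − 1/γ²) = √(1 − 0.014891) = √0.985109 = 0.993.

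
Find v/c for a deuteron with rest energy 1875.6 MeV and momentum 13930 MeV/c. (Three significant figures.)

βγ = pc/(mc²) = 13930/1875.6 = 7.427.
Since γ² = 1 + (βγ)² = 56.1603, γ = √56.1603 = 7.49402, and β = (βγ)/γ = 7.427/7.49402 = 0.991.

0.991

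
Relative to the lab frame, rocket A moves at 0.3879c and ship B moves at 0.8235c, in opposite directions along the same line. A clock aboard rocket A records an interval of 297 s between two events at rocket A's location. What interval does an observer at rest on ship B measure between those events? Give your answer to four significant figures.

Speed of rocket A in ship B's frame: u = (v_A + v_B)/(1 + v_A v_B/c²) = (0.3879 + 0.8235)/(1 + 0.3879×0.8235) = 1.2114/1.31943565 = 0.91812; |u| = 0.91812c.
γ for this relative speed: γ = 1/√(1 − 0.842944) = 2.5233.
Rocket A's interval is proper; time dilation gives Δt_B = γΔτ = 2.5233 × 297 s = 749.4 s.

749.4 s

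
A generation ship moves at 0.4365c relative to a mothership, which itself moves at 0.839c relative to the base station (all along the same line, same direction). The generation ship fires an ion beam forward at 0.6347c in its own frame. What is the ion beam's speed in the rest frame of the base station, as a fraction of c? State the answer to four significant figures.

0.9848c

Compose velocities in two stages. Stage 1 (into S'): u₁ = (0.6347+0.4365)/(1+0.6347×0.4365) = 0.83881.
Stage 2 (into S): u = (0.83881+0.839)/(1+0.83881×0.839) = 0.98477, so the speed is 0.9848c.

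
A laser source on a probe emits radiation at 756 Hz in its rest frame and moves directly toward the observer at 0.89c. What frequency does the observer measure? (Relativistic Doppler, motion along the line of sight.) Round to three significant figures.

Relativistic Doppler (source moving toward): f_obs = f_src · √((1+β)/(1−β)).
With β = 0.89: factor = √(1.89/0.11) = 4.1451.
f_obs = 756 × 4.1451 = 3130 Hz.

3130 Hz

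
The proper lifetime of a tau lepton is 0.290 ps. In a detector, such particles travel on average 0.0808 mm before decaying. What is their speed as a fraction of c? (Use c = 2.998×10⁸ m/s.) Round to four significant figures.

d = βγcτ ⇒ βγ = d/(cτ) = 8.080×10^-5 m / (8.6942×10^-5 m) = 0.92936.
β = (βγ)/√(1+(βγ)²) = 0.92936/√1.86371 = 0.6808.

0.6808c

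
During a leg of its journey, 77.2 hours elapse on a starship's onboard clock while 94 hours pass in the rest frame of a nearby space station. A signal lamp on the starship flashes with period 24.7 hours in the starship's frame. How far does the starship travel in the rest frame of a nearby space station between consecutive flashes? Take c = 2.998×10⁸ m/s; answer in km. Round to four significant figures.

1.852×10^10 km

From Δt = γΔτ: γ = 94/77.2 = 1.21762.
β = √(1 − 1/γ²) = 0.57053. Lab-frame period = γτ = 1.21762×24.7 hours = 30.075 hours. Distance = βc × γτ = 0.57053 × 2.998×10⁸ m/s × 108270 s = 1.8519×10^13 m = 1.852×10^10 km.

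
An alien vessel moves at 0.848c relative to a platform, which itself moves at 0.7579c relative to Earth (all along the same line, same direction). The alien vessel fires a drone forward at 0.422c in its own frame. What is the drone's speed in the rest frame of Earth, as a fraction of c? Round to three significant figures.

0.991c

First combine the drone and alien vessel (S''→S'): u₁ = (0.422 + 0.848)/(1 + 0.422×0.848) = 1.27/1.357856 = 0.9353.
Then combine with the platform (S'→S): u = (0.9353 + 0.7579)/(1 + 0.9353×0.7579) = 1.6932/1.70886387 = 0.99083.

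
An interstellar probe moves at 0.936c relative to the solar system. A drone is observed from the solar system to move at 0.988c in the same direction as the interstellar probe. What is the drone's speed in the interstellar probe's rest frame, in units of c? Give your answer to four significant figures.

0.6912c

Transform to the interstellar probe's frame: u' = (u − v)/(1 − uv/c²).
u' = (0.988 − 0.936)/(1 − 0.988×0.936) = 0.052/0.075232 = 0.6912.
Speed in the interstellar probe's frame: 0.6912c (in the same direction).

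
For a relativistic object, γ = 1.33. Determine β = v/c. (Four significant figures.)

0.6593

β = √(1 − 1/γ²) = √(1 − 1/1.7689) = √0.434677 = 0.6593.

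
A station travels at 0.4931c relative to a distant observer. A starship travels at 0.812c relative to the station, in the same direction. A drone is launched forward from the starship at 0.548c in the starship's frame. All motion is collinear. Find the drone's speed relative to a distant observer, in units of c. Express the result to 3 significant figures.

0.980c

Compose velocities in two stages. Stage 1 (into S'): u₁ = (0.548+0.812)/(1+0.548×0.812) = 0.94119.
Stage 2 (into S): u = (0.94119+0.4931)/(1+0.94119×0.4931) = 0.97964, so the speed is 0.980c.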